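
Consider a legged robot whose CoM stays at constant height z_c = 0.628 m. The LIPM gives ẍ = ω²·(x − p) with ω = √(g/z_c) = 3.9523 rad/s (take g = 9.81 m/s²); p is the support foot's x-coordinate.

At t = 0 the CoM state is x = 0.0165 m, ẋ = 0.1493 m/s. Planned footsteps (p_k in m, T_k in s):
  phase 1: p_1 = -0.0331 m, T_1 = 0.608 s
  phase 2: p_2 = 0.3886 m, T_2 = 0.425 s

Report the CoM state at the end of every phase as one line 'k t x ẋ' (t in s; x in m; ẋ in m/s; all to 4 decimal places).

1 0.6080 0.4505 1.9069
2 1.0330 1.8094 5.9252

phase 1: p=-0.0331, T=0.608, ωT=2.402998, cosh=5.573362, sinh=5.482916; start (x,ẋ)=(0.016500, 0.149300) → end (x,ẋ)=(0.450458, 1.906941)
phase 2: p=0.3886, T=0.425, ωT=1.679728, cosh=2.775259, sinh=2.588835; start (x,ẋ)=(0.450458, 1.906941) → end (x,ẋ)=(1.809358, 5.925184)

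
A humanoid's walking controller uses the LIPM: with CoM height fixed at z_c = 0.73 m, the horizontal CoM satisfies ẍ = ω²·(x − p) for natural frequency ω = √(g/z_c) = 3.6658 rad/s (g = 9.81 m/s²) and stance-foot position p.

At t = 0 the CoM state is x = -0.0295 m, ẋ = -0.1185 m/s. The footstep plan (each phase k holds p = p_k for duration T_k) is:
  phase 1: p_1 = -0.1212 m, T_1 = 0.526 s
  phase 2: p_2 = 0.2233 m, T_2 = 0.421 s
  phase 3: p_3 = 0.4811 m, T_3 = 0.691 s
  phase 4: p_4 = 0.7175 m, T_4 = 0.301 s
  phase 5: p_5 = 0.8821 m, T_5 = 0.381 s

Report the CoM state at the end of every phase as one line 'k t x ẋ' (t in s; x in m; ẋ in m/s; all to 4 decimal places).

phase 1: p=-0.1212, T=0.526, ωT=1.928211, cosh=3.511301, sinh=3.365893; start (x,ẋ)=(-0.029500, -0.118500) → end (x,ẋ)=(0.091981, 0.715369)
phase 2: p=0.2233, T=0.421, ωT=1.543302, cosh=2.446846, sinh=2.233171; start (x,ẋ)=(0.091981, 0.715369) → end (x,ẋ)=(0.337779, 0.675373)
phase 3: p=0.4811, T=0.691, ωT=2.533068, cosh=6.335746, sinh=6.256331; start (x,ẋ)=(0.337779, 0.675373) → end (x,ẋ)=(0.725696, 0.992000)
phase 4: p=0.7175, T=0.301, ωT=1.103406, cosh=1.673077, sinh=1.341338; start (x,ẋ)=(0.725696, 0.992000) → end (x,ẋ)=(1.094192, 1.699994)
phase 5: p=0.8821, T=0.381, ωT=1.396670, cosh=2.144569, sinh=1.897149; start (x,ẋ)=(1.094192, 1.699994) → end (x,ẋ)=(2.216737, 5.120760)

1 0.5260 0.0920 0.7154
2 0.9470 0.3378 0.6754
3 1.6380 0.7257 0.9920
4 1.9390 1.0942 1.7000
5 2.3200 2.2167 5.1208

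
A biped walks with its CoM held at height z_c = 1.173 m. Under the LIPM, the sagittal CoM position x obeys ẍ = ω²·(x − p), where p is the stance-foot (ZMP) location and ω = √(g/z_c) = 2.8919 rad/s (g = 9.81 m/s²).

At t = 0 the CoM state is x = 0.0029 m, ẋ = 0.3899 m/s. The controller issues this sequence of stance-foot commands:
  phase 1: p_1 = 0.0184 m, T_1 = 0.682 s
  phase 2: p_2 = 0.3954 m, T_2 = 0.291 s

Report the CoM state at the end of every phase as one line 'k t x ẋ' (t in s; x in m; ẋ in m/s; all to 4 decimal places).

phase 1: p=0.0184, T=0.682, ωT=1.972276, cosh=3.663077, sinh=3.523937; start (x,ẋ)=(0.002900, 0.389900) → end (x,ẋ)=(0.436737, 1.270275)
phase 2: p=0.3954, T=0.291, ωT=0.841543, cosh=1.375494, sinh=0.944449; start (x,ẋ)=(0.436737, 1.270275) → end (x,ẋ)=(0.867110, 1.860157)

1 0.6820 0.4367 1.2703
2 0.9730 0.8671 1.8602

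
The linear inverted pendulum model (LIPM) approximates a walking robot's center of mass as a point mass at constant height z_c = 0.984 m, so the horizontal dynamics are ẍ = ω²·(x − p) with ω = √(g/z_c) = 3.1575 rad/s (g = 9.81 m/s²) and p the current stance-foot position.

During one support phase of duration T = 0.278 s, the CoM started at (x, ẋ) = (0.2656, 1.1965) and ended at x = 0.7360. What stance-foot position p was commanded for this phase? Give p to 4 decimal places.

p = 0.0382

ωT = 3.1575·0.278 = 0.877785; cosh(ωT) = 1.410634, sinh(ωT) = 0.994931
x(T) = p + (x₀−p)·cosh(ωT) + (ẋ₀/ω)·sinh(ωT) ⇒ p·(1 − cosh) = x(T) − x₀·cosh − (ẋ₀/ω)·sinh
numerator   = 0.7360 − (0.2656)·1.410634 − (1.1965/3.1575)·0.994931 = -0.015683
denominator = 1 − 1.410634 = -0.410634
p = -0.015683 / -0.410634 = 0.0382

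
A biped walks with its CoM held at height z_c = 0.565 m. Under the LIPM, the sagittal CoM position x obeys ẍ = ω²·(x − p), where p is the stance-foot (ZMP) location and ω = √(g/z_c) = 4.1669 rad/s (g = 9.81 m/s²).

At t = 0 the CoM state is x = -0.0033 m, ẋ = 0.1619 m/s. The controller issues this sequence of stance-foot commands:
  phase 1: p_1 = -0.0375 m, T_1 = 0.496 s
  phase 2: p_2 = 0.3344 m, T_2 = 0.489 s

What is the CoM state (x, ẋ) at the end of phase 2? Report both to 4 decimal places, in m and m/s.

x = 1.0972, ẋ = 3.3809

phase 1: p=-0.0375, T=0.496, ωT=2.066782, cosh=4.012979, sinh=3.886386; start (x,ẋ)=(-0.003300, 0.161900) → end (x,ẋ)=(0.250745, 1.203542)
phase 2: p=0.3344, T=0.489, ωT=2.037614, cosh=3.901311, sinh=3.770971; start (x,ẋ)=(0.250745, 1.203542) → end (x,ẋ)=(1.097220, 3.380897)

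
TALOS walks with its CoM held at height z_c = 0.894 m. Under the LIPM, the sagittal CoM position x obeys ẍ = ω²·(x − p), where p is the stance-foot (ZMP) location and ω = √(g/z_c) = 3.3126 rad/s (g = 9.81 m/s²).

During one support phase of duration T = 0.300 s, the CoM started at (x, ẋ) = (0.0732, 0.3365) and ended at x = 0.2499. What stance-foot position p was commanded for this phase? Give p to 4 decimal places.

p = -0.0356

ωT = 3.3126·0.300 = 0.993780; cosh(ωT) = 1.535801, sinh(ωT) = 1.165626
x(T) = p + (x₀−p)·cosh(ωT) + (ẋ₀/ω)·sinh(ωT) ⇒ p·(1 − cosh) = x(T) − x₀·cosh − (ẋ₀/ω)·sinh
numerator   = 0.2499 − (0.0732)·1.535801 − (0.3365/3.3126)·1.165626 = 0.019073
denominator = 1 − 1.535801 = -0.535801
p = 0.019073 / -0.535801 = -0.0356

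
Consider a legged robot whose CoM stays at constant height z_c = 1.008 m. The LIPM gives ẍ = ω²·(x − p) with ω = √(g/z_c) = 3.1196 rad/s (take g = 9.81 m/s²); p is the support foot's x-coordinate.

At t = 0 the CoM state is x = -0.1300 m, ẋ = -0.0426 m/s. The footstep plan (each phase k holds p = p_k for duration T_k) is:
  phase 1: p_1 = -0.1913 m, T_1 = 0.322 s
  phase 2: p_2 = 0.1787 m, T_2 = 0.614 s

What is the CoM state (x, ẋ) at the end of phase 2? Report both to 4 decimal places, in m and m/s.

x = -0.6610, ẋ = -2.4621

phase 1: p=-0.1913, T=0.322, ωT=1.004511, cosh=1.548398, sinh=1.182174; start (x,ẋ)=(-0.130000, -0.042600) → end (x,ẋ)=(-0.112527, 0.160107)
phase 2: p=0.1787, T=0.614, ωT=1.915434, cosh=3.468583, sinh=3.321305; start (x,ẋ)=(-0.112527, 0.160107) → end (x,ẋ)=(-0.660984, -2.462094)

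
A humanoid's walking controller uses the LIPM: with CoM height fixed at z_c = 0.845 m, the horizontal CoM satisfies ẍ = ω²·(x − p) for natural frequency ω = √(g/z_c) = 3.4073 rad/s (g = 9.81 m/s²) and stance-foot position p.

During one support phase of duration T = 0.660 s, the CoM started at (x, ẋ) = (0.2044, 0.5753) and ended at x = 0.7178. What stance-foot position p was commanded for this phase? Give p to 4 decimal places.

p = 0.2777

ωT = 3.4073·0.660 = 2.248818; cosh(ωT) = 4.791026, sinh(ωT) = 4.685502
x(T) = p + (x₀−p)·cosh(ωT) + (ẋ₀/ω)·sinh(ωT) ⇒ p·(1 − cosh) = x(T) − x₀·cosh − (ẋ₀/ω)·sinh
numerator   = 0.7178 − (0.2044)·4.791026 − (0.5753/3.4073)·4.685502 = -1.052602
denominator = 1 − 4.791026 = -3.791026
p = -1.052602 / -3.791026 = 0.2777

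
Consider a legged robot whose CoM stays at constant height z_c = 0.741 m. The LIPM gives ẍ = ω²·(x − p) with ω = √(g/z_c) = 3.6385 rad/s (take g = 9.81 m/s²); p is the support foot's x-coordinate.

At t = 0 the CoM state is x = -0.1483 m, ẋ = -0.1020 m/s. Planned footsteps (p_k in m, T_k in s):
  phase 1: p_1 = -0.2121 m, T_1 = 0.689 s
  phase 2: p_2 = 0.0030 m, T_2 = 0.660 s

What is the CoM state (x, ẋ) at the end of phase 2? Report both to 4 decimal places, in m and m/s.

phase 1: p=-0.2121, T=0.689, ωT=2.506927, cosh=6.174344, sinh=6.092825; start (x,ẋ)=(-0.148300, -0.102000) → end (x,ẋ)=(0.011020, 0.784583)
phase 2: p=0.0030, T=0.660, ωT=2.401410, cosh=5.564660, sinh=5.474070; start (x,ẋ)=(0.011020, 0.784583) → end (x,ẋ)=(1.228020, 4.525669)

x = 1.2280, ẋ = 4.5257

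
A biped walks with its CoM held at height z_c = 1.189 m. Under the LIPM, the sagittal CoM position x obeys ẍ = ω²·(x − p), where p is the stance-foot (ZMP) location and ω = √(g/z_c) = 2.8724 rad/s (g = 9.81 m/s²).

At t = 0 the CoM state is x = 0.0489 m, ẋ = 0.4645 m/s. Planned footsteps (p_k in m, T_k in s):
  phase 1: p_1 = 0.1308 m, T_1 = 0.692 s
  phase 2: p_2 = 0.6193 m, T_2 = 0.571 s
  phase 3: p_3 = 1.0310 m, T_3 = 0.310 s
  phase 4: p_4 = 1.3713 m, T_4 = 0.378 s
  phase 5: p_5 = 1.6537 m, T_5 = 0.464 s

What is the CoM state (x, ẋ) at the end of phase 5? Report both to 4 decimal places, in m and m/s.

phase 1: p=0.1308, T=0.692, ωT=1.987701, cosh=3.717872, sinh=3.580862; start (x,ẋ)=(0.048900, 0.464500) → end (x,ẋ)=(0.405373, 0.884555)
phase 2: p=0.6193, T=0.571, ωT=1.640140, cosh=2.674923, sinh=2.480970; start (x,ẋ)=(0.405373, 0.884555) → end (x,ẋ)=(0.811075, 0.841599)
phase 3: p=1.0310, T=0.310, ωT=0.890444, cosh=1.423342, sinh=1.012869; start (x,ẋ)=(0.811075, 0.841599) → end (x,ẋ)=(1.014737, 0.558042)
phase 4: p=1.3713, T=0.378, ωT=1.085767, cosh=1.649677, sinh=1.312034; start (x,ẋ)=(1.014737, 0.558042) → end (x,ẋ)=(1.037985, -0.423184)
phase 5: p=1.6537, T=0.464, ωT=1.332794, cosh=2.027680, sinh=1.763941; start (x,ẋ)=(1.037985, -0.423184) → end (x,ẋ)=(0.145350, -3.977750)

x = 0.1454, ẋ = -3.9777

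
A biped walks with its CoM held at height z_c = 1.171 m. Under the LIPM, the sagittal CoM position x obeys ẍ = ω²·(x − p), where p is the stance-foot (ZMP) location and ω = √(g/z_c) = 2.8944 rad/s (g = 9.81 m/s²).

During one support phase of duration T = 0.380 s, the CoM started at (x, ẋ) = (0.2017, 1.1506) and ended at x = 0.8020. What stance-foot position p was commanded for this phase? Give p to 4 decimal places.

ωT = 2.8944·0.380 = 1.099872; cosh(ωT) = 1.668348, sinh(ωT) = 1.335434
x(T) = p + (x₀−p)·cosh(ωT) + (ẋ₀/ω)·sinh(ωT) ⇒ p·(1 − cosh) = x(T) − x₀·cosh − (ẋ₀/ω)·sinh
numerator   = 0.8020 − (0.2017)·1.668348 − (1.1506/2.8944)·1.335434 = -0.065376
denominator = 1 − 1.668348 = -0.668348
p = -0.065376 / -0.668348 = 0.0978

p = 0.0978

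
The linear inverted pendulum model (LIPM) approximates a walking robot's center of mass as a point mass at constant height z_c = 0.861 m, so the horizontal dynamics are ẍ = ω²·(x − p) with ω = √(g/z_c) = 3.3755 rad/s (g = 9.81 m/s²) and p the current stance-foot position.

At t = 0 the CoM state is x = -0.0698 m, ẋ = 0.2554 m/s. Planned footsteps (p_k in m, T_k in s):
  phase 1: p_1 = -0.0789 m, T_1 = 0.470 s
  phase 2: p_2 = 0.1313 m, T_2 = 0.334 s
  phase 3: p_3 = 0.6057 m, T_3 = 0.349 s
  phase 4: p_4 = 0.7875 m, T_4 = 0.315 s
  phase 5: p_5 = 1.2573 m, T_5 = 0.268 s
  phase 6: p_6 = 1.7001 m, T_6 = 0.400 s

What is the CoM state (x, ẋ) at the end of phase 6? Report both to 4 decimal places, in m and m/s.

phase 1: p=-0.0789, T=0.470, ωT=1.586485, cosh=2.545593, sinh=2.340949; start (x,ẋ)=(-0.069800, 0.255400) → end (x,ẋ)=(0.121388, 0.722052)
phase 2: p=0.1313, T=0.334, ωT=1.127417, cosh=1.705770, sinh=1.381901; start (x,ẋ)=(0.121388, 0.722052) → end (x,ẋ)=(0.409994, 1.185417)
phase 3: p=0.6057, T=0.349, ωT=1.178049, cosh=1.777956, sinh=1.470077; start (x,ẋ)=(0.409994, 1.185417) → end (x,ẋ)=(0.774009, 1.136478)
phase 4: p=0.7875, T=0.315, ωT=1.063283, cosh=1.620591, sinh=1.275270; start (x,ẋ)=(0.774009, 1.136478) → end (x,ẋ)=(1.195000, 1.783691)
phase 5: p=1.2573, T=0.268, ωT=0.904634, cosh=1.437859, sinh=1.033169; start (x,ẋ)=(1.195000, 1.783691) → end (x,ẋ)=(1.713671, 2.347426)
phase 6: p=1.7001, T=0.400, ωT=1.350200, cosh=2.058693, sinh=1.799504; start (x,ẋ)=(1.713671, 2.347426) → end (x,ẋ)=(2.979469, 4.915061)

x = 2.9795, ẋ = 4.9151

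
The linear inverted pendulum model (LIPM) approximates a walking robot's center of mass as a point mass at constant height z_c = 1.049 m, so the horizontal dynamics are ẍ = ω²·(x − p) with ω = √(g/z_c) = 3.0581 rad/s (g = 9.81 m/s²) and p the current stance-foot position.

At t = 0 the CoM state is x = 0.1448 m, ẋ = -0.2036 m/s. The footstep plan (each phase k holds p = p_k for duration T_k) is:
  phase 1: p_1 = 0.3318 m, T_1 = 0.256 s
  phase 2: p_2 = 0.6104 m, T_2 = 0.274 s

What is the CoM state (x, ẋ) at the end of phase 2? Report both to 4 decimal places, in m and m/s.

phase 1: p=0.3318, T=0.256, ωT=0.782874, cosh=1.322420, sinh=0.865330; start (x,ẋ)=(0.144800, -0.203600) → end (x,ẋ)=(0.026896, -0.764096)
phase 2: p=0.6104, T=0.274, ωT=0.837919, cosh=1.372081, sinh=0.939471; start (x,ẋ)=(0.026896, -0.764096) → end (x,ẋ)=(-0.424951, -2.724807)

x = -0.4250, ẋ = -2.7248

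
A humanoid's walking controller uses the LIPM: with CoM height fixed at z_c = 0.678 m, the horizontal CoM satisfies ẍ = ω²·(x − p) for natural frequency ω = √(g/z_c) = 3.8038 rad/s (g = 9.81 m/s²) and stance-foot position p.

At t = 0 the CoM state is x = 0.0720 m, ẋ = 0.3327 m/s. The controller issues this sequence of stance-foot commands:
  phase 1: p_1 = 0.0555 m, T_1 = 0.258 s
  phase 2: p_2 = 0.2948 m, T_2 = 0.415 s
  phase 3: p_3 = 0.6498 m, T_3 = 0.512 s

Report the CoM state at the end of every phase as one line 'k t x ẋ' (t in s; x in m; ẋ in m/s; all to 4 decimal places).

1 0.2580 0.1809 0.5782
2 0.6730 0.3597 0.4556
3 1.1850 0.0235 -2.1601

phase 1: p=0.0555, T=0.258, ωT=0.981380, cosh=1.521465, sinh=1.146672; start (x,ẋ)=(0.072000, 0.332700) → end (x,ẋ)=(0.180898, 0.578160)
phase 2: p=0.2948, T=0.415, ωT=1.578577, cosh=2.527160, sinh=2.320892; start (x,ẋ)=(0.180898, 0.578160) → end (x,ẋ)=(0.359716, 0.455552)
phase 3: p=0.6498, T=0.512, ωT=1.947546, cosh=3.577041, sinh=3.434417; start (x,ẋ)=(0.359716, 0.455552) → end (x,ẋ)=(0.023471, -2.160083)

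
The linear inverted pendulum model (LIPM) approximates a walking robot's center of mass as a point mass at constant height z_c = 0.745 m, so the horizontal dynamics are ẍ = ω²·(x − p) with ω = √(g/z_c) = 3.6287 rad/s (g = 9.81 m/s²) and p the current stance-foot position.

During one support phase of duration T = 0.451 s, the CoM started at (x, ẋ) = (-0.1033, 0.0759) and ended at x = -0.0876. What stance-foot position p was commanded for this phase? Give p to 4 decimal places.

ωT = 3.6287·0.451 = 1.636544; cosh(ωT) = 2.666017, sinh(ωT) = 2.471365
x(T) = p + (x₀−p)·cosh(ωT) + (ẋ₀/ω)·sinh(ωT) ⇒ p·(1 − cosh) = x(T) − x₀·cosh − (ẋ₀/ω)·sinh
numerator   = -0.0876 − (-0.1033)·2.666017 − (0.0759/3.6287)·2.471365 = 0.136107
denominator = 1 − 2.666017 = -1.666017
p = 0.136107 / -1.666017 = -0.0817

p = -0.0817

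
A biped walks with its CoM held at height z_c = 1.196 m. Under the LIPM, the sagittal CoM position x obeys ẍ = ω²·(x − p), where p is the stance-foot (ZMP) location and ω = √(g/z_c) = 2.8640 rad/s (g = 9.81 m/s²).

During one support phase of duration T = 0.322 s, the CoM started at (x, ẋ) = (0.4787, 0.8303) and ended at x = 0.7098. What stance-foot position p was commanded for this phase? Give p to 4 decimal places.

ωT = 2.8640·0.322 = 0.922208; cosh(ωT) = 1.456239, sinh(ωT) = 1.058598
x(T) = p + (x₀−p)·cosh(ωT) + (ẋ₀/ω)·sinh(ωT) ⇒ p·(1 − cosh) = x(T) − x₀·cosh − (ẋ₀/ω)·sinh
numerator   = 0.7098 − (0.4787)·1.456239 − (0.8303/2.8640)·1.058598 = -0.294199
denominator = 1 − 1.456239 = -0.456239
p = -0.294199 / -0.456239 = 0.6448

p = 0.6448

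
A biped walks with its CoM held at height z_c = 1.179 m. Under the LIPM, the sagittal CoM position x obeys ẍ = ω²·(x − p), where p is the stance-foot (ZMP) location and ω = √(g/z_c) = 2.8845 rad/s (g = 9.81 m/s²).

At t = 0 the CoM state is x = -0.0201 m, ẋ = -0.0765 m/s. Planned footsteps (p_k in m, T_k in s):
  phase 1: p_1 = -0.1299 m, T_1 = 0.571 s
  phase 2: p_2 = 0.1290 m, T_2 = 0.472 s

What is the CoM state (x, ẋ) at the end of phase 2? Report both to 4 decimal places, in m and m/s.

x = 0.4376, ẋ = 1.0621

phase 1: p=-0.1299, T=0.571, ωT=1.647049, cosh=2.692128, sinh=2.499511; start (x,ẋ)=(-0.020100, -0.076500) → end (x,ẋ)=(0.099406, 0.585693)
phase 2: p=0.1290, T=0.472, ωT=1.361484, cosh=2.079130, sinh=1.822850; start (x,ẋ)=(0.099406, 0.585693) → end (x,ẋ)=(0.437597, 1.062125)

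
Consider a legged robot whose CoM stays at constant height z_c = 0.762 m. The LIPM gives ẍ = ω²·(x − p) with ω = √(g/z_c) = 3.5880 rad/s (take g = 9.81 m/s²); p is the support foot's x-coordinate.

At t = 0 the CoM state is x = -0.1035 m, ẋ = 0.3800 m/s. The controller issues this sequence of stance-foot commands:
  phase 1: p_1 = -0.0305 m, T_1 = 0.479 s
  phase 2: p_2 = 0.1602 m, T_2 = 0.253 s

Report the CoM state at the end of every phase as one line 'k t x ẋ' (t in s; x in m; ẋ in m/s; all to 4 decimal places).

1 0.4790 0.0452 0.3868
2 0.7320 0.1064 0.1294

phase 1: p=-0.0305, T=0.479, ωT=1.718652, cosh=2.878157, sinh=2.698849; start (x,ẋ)=(-0.103500, 0.380000) → end (x,ẋ)=(0.045226, 0.386806)
phase 2: p=0.1602, T=0.253, ωT=0.907764, cosh=1.441100, sinh=1.037674; start (x,ẋ)=(0.045226, 0.386806) → end (x,ẋ)=(0.106378, 0.129357)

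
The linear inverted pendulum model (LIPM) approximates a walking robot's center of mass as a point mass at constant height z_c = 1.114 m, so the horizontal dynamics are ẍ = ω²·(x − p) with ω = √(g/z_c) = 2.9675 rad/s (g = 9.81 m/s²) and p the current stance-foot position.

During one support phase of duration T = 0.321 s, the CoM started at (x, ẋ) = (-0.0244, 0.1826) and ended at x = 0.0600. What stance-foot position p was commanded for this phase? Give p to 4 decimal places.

p = -0.0582

ωT = 2.9675·0.321 = 0.952568; cosh(ωT) = 1.489053, sinh(ωT) = 1.103304
x(T) = p + (x₀−p)·cosh(ωT) + (ẋ₀/ω)·sinh(ωT) ⇒ p·(1 − cosh) = x(T) − x₀·cosh − (ẋ₀/ω)·sinh
numerator   = 0.0600 − (-0.0244)·1.489053 − (0.1826/2.9675)·1.103304 = 0.028443
denominator = 1 − 1.489053 = -0.489053
p = 0.028443 / -0.489053 = -0.0582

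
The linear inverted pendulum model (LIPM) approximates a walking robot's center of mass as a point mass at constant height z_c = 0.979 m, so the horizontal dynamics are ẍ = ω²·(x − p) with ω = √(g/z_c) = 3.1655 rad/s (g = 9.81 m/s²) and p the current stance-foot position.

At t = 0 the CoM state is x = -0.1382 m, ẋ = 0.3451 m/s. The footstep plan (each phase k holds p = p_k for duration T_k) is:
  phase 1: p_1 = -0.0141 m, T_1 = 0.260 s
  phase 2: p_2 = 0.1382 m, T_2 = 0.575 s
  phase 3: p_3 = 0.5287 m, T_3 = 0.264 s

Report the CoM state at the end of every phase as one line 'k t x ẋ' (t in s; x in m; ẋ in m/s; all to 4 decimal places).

1 0.2600 -0.0825 0.1077
2 0.8350 -0.4585 -1.7582
3 1.0990 -1.3439 -5.3351

phase 1: p=-0.0141, T=0.260, ωT=0.823030, cosh=1.358245, sinh=0.919145; start (x,ẋ)=(-0.138200, 0.345100) → end (x,ẋ)=(-0.082454, 0.107654)
phase 2: p=0.1382, T=0.575, ωT=1.820162, cosh=3.167430, sinh=3.005431; start (x,ẋ)=(-0.082454, 0.107654) → end (x,ẋ)=(-0.458495, -1.758244)
phase 3: p=0.5287, T=0.264, ωT=0.835692, cosh=1.369992, sinh=0.936418; start (x,ẋ)=(-0.458495, -1.758244) → end (x,ẋ)=(-1.343872, -5.335051)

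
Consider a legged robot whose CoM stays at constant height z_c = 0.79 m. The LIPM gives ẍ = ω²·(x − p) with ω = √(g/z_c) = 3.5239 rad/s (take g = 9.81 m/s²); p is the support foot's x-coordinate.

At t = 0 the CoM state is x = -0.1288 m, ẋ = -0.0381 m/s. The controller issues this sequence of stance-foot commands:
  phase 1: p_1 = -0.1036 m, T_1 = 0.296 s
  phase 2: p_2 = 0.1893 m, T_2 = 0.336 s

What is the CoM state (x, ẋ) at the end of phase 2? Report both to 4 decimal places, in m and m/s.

phase 1: p=-0.1036, T=0.296, ωT=1.043074, cosh=1.595149, sinh=1.242779; start (x,ẋ)=(-0.128800, -0.038100) → end (x,ẋ)=(-0.157235, -0.171137)
phase 2: p=0.1893, T=0.336, ωT=1.184030, cosh=1.786780, sinh=1.480737; start (x,ẋ)=(-0.157235, -0.171137) → end (x,ẋ)=(-0.501792, -2.113991)

x = -0.5018, ẋ = -2.1140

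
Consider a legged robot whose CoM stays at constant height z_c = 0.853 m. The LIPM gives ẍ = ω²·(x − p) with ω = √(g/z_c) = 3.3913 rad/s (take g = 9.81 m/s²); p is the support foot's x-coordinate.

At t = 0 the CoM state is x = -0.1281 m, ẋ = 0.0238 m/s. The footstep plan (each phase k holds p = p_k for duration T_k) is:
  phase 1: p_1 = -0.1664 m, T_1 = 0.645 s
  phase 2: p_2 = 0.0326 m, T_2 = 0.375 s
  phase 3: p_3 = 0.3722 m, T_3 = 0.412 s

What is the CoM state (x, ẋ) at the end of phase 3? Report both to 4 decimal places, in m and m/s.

x = 1.1144, ẋ = 2.8477

phase 1: p=-0.1664, T=0.645, ωT=2.187389, cosh=4.512059, sinh=4.399850; start (x,ẋ)=(-0.128100, 0.023800) → end (x,ẋ)=(0.037290, 0.678869)
phase 2: p=0.0326, T=0.375, ωT=1.271737, cosh=1.923695, sinh=1.643350; start (x,ẋ)=(0.037290, 0.678869) → end (x,ẋ)=(0.370587, 1.332074)
phase 3: p=0.3722, T=0.412, ωT=1.397216, cosh=2.145604, sinh=1.898320; start (x,ẋ)=(0.370587, 1.332074) → end (x,ẋ)=(1.114384, 2.847721)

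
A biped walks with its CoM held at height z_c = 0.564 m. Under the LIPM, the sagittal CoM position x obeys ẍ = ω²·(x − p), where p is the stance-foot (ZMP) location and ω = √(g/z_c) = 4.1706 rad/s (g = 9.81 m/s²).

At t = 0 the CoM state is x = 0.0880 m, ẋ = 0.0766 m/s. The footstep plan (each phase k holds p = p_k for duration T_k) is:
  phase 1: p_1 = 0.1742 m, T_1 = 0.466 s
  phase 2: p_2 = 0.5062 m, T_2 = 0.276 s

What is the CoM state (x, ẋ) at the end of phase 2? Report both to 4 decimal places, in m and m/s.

x = -0.8223, ẋ = -5.0830

phase 1: p=0.1742, T=0.466, ωT=1.943500, cosh=3.563174, sinh=3.419972; start (x,ẋ)=(0.088000, 0.076600) → end (x,ẋ)=(-0.070132, -0.956560)
phase 2: p=0.5062, T=0.276, ωT=1.151086, cosh=1.738958, sinh=1.422665; start (x,ẋ)=(-0.070132, -0.956560) → end (x,ẋ)=(-0.822317, -5.083009)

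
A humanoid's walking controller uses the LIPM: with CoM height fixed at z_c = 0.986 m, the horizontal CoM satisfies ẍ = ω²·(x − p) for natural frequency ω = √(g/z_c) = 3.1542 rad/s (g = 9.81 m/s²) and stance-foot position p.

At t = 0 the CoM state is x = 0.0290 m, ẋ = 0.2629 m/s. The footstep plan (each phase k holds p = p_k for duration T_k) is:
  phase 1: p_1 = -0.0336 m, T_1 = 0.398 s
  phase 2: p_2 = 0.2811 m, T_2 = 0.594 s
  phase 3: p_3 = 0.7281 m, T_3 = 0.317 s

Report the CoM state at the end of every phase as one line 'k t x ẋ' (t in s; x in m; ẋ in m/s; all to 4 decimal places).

phase 1: p=-0.0336, T=0.398, ωT=1.255372, cosh=1.897056, sinh=1.612086; start (x,ẋ)=(0.029000, 0.262900) → end (x,ẋ)=(0.219522, 0.817047)
phase 2: p=0.2811, T=0.594, ωT=1.873595, cosh=3.332617, sinh=3.179046; start (x,ẋ)=(0.219522, 0.817047) → end (x,ẋ)=(0.899366, 2.105439)
phase 3: p=0.7281, T=0.317, ωT=0.999881, cosh=1.542941, sinh=1.175018; start (x,ẋ)=(0.899366, 2.105439) → end (x,ẋ)=(1.776682, 3.883323)

1 0.3980 0.2195 0.8170
2 0.9920 0.8994 2.1054
3 1.3090 1.7767 3.8833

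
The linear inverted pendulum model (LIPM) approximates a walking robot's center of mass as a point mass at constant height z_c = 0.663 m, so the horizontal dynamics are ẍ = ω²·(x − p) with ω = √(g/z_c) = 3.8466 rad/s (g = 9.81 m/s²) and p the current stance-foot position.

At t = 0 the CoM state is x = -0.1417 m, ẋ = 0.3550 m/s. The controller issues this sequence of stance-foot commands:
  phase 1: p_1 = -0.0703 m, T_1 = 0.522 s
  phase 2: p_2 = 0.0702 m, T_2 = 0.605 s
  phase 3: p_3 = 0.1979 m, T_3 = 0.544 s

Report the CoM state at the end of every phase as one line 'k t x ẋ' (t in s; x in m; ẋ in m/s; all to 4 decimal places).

1 0.5220 -0.0035 0.3415
2 1.1270 0.1396 0.3278
3 1.6710 0.2979 0.4528

phase 1: p=-0.0703, T=0.522, ωT=2.007925, cosh=3.791058, sinh=3.656791; start (x,ẋ)=(-0.141700, 0.355000) → end (x,ẋ)=(-0.003499, 0.341498)
phase 2: p=0.0702, T=0.605, ωT=2.327193, cosh=5.173351, sinh=5.075781; start (x,ẋ)=(-0.003499, 0.341498) → end (x,ẋ)=(0.139554, 0.327755)
phase 3: p=0.1979, T=0.544, ωT=2.092550, cosh=4.114467, sinh=3.991095; start (x,ẋ)=(0.139554, 0.327755) → end (x,ẋ)=(0.297902, 0.452794)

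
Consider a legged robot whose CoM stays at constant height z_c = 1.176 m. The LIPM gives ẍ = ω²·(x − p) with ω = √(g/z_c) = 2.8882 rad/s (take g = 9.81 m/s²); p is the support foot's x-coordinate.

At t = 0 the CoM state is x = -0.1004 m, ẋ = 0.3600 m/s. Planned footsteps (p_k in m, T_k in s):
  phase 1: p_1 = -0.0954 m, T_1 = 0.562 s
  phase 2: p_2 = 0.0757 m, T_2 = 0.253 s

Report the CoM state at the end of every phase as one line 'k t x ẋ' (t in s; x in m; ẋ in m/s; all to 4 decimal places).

phase 1: p=-0.0954, T=0.562, ωT=1.623168, cosh=2.633199, sinh=2.435927; start (x,ẋ)=(-0.100400, 0.360000) → end (x,ẋ)=(0.195060, 0.912775)
phase 2: p=0.0757, T=0.253, ωT=0.730715, cosh=1.279064, sinh=0.797500; start (x,ẋ)=(0.195060, 0.912775) → end (x,ẋ)=(0.480408, 1.442425)

1 0.5620 0.1951 0.9128
2 0.8150 0.4804 1.4424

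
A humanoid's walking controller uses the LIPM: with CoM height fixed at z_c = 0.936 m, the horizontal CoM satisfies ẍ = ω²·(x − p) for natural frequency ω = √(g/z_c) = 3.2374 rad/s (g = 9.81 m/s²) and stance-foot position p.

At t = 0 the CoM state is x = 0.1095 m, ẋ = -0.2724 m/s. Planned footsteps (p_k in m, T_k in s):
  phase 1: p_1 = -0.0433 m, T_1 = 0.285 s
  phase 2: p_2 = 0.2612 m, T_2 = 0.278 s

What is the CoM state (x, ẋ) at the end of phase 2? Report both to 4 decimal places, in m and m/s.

x = 0.0564, ẋ = -0.3862

phase 1: p=-0.0433, T=0.285, ωT=0.922659, cosh=1.456716, sinh=1.059255; start (x,ẋ)=(0.109500, -0.272400) → end (x,ẋ)=(0.090159, 0.127177)
phase 2: p=0.2612, T=0.278, ωT=0.899997, cosh=1.433084, sinh=1.026513; start (x,ẋ)=(0.090159, 0.127177) → end (x,ẋ)=(0.056409, -0.386154)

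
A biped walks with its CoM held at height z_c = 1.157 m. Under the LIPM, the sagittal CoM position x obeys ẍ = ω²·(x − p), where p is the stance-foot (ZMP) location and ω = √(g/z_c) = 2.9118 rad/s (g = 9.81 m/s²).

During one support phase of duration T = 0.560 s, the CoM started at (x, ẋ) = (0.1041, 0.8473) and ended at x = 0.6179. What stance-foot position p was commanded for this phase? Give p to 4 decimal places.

p = 0.2257

ωT = 2.9118·0.560 = 1.630608; cosh(ωT) = 2.651395, sinh(ωT) = 2.455584
x(T) = p + (x₀−p)·cosh(ωT) + (ẋ₀/ω)·sinh(ωT) ⇒ p·(1 − cosh) = x(T) − x₀·cosh − (ẋ₀/ω)·sinh
numerator   = 0.6179 − (0.1041)·2.651395 − (0.8473/2.9118)·2.455584 = -0.372657
denominator = 1 − 2.651395 = -1.651395
p = -0.372657 / -1.651395 = 0.2257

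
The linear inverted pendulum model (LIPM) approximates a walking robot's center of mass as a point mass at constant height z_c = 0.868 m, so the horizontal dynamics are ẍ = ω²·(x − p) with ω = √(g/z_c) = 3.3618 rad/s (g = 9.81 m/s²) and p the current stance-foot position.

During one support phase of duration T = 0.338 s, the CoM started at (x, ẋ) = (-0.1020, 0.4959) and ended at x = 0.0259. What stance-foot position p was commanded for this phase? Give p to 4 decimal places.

p = 0.0069

ωT = 3.3618·0.338 = 1.136288; cosh(ωT) = 1.718096, sinh(ωT) = 1.397088
x(T) = p + (x₀−p)·cosh(ωT) + (ẋ₀/ω)·sinh(ωT) ⇒ p·(1 − cosh) = x(T) − x₀·cosh − (ẋ₀/ω)·sinh
numerator   = 0.0259 − (-0.1020)·1.718096 − (0.4959/3.3618)·1.397088 = -0.004939
denominator = 1 − 1.718096 = -0.718096
p = -0.004939 / -0.718096 = 0.0069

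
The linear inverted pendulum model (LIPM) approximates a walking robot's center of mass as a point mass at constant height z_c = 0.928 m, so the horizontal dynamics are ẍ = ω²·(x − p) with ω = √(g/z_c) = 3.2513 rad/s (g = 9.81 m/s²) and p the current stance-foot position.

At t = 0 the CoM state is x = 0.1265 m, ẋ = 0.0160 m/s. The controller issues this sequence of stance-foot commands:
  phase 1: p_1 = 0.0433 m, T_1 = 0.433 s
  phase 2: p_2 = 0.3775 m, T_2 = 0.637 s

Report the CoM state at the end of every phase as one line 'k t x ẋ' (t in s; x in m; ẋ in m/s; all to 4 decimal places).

1 0.4330 0.2330 0.5543
2 1.0700 0.4606 0.3993

phase 1: p=0.0433, T=0.433, ωT=1.407813, cosh=2.165842, sinh=1.921165; start (x,ẋ)=(0.126500, 0.016000) → end (x,ẋ)=(0.232952, 0.554344)
phase 2: p=0.3775, T=0.637, ωT=2.071078, cosh=4.029711, sinh=3.903661; start (x,ẋ)=(0.232952, 0.554344) → end (x,ẋ)=(0.460586, 0.399252)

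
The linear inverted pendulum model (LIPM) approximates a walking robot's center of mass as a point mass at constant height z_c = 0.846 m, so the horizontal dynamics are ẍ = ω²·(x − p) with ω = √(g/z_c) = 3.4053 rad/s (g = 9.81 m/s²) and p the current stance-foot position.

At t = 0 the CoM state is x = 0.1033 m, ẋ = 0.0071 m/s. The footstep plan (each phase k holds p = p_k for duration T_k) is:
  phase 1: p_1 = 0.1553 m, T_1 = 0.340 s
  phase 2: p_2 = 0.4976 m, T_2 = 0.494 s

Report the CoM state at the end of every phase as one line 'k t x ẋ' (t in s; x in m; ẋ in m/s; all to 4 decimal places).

phase 1: p=0.1553, T=0.340, ωT=1.157802, cosh=1.748553, sinh=1.434377; start (x,ẋ)=(0.103300, 0.007100) → end (x,ẋ)=(0.067366, -0.241578)
phase 2: p=0.4976, T=0.494, ωT=1.682218, cosh=2.781716, sinh=2.595755; start (x,ẋ)=(0.067366, -0.241578) → end (x,ẋ)=(-0.883337, -4.474981)

1 0.3400 0.0674 -0.2416
2 0.8340 -0.8833 -4.4750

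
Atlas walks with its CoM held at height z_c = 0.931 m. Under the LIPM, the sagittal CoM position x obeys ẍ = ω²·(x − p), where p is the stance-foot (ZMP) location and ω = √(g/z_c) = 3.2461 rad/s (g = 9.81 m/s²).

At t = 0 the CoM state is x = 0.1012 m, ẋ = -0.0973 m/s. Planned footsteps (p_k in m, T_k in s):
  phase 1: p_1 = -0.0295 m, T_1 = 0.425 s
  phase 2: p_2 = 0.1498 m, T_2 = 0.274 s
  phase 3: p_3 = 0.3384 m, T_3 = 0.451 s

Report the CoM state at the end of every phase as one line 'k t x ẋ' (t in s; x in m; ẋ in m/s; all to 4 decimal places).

phase 1: p=-0.0295, T=0.425, ωT=1.379592, cosh=2.112482, sinh=1.860801; start (x,ẋ)=(0.101200, -0.097300) → end (x,ẋ)=(0.190825, 0.583929)
phase 2: p=0.1498, T=0.274, ωT=0.889431, cosh=1.422317, sinh=1.011428; start (x,ẋ)=(0.190825, 0.583929) → end (x,ẋ)=(0.390092, 0.965225)
phase 3: p=0.3384, T=0.451, ωT=1.463991, cosh=2.277245, sinh=2.045934; start (x,ẋ)=(0.390092, 0.965225) → end (x,ẋ)=(1.064473, 2.541358)

1 0.4250 0.1908 0.5839
2 0.6990 0.3901 0.9652
3 1.1500 1.0645 2.5414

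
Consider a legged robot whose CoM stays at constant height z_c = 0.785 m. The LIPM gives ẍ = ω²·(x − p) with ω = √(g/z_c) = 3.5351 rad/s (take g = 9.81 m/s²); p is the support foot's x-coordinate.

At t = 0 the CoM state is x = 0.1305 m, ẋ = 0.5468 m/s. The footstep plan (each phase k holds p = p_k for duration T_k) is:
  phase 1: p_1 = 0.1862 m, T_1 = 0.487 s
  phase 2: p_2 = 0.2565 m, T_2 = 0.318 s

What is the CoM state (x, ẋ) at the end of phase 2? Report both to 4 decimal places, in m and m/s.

phase 1: p=0.1862, T=0.487, ωT=1.721594, cosh=2.886108, sinh=2.707327; start (x,ẋ)=(0.130500, 0.546800) → end (x,ẋ)=(0.444206, 1.045038)
phase 2: p=0.2565, T=0.318, ωT=1.124162, cosh=1.701280, sinh=1.376356; start (x,ẋ)=(0.444206, 1.045038) → end (x,ẋ)=(0.982716, 2.691196)

x = 0.9827, ẋ = 2.6912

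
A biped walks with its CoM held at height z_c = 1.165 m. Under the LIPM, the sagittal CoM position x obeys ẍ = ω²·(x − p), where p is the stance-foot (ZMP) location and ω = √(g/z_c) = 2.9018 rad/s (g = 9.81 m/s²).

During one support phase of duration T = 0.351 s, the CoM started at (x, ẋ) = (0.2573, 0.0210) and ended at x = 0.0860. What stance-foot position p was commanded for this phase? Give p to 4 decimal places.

p = 0.5758

ωT = 2.9018·0.351 = 1.018532; cosh(ωT) = 1.565125, sinh(ωT) = 1.204001
x(T) = p + (x₀−p)·cosh(ωT) + (ẋ₀/ω)·sinh(ωT) ⇒ p·(1 − cosh) = x(T) − x₀·cosh − (ẋ₀/ω)·sinh
numerator   = 0.0860 − (0.2573)·1.565125 − (0.0210/2.9018)·1.204001 = -0.325420
denominator = 1 − 1.565125 = -0.565125
p = -0.325420 / -0.565125 = 0.5758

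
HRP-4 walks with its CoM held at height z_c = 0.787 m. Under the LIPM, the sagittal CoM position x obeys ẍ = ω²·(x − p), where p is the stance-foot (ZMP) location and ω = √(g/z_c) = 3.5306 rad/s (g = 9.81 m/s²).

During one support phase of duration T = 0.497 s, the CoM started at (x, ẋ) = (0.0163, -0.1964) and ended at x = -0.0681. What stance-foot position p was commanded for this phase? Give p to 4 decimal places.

ωT = 3.5306·0.497 = 1.754708; cosh(ωT) = 2.977359, sinh(ωT) = 2.804401
x(T) = p + (x₀−p)·cosh(ωT) + (ẋ₀/ω)·sinh(ωT) ⇒ p·(1 − cosh) = x(T) − x₀·cosh − (ẋ₀/ω)·sinh
numerator   = -0.0681 − (0.0163)·2.977359 − (-0.1964/3.5306)·2.804401 = 0.039372
denominator = 1 − 2.977359 = -1.977359
p = 0.039372 / -1.977359 = -0.0199

p = -0.0199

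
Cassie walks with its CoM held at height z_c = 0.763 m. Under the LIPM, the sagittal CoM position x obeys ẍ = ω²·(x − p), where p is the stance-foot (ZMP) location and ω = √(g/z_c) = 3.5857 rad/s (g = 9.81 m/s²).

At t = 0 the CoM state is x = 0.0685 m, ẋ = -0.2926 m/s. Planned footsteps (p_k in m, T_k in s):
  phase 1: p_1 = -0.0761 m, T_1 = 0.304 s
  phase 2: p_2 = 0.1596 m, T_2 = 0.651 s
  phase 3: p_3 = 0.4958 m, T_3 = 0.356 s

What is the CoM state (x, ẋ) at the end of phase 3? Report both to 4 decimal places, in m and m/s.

phase 1: p=-0.0761, T=0.304, ωT=1.090053, cosh=1.655315, sinh=1.319116; start (x,ẋ)=(0.068500, -0.292600) → end (x,ẋ)=(0.055616, 0.199606)
phase 2: p=0.1596, T=0.651, ωT=2.334291, cosh=5.209508, sinh=5.112628; start (x,ẋ)=(0.055616, 0.199606) → end (x,ẋ)=(-0.097498, -0.866418)
phase 3: p=0.4958, T=0.356, ωT=1.276509, cosh=1.931558, sinh=1.652548; start (x,ẋ)=(-0.097498, -0.866418) → end (x,ẋ)=(-1.049498, -5.189152)

x = -1.0495, ẋ = -5.1892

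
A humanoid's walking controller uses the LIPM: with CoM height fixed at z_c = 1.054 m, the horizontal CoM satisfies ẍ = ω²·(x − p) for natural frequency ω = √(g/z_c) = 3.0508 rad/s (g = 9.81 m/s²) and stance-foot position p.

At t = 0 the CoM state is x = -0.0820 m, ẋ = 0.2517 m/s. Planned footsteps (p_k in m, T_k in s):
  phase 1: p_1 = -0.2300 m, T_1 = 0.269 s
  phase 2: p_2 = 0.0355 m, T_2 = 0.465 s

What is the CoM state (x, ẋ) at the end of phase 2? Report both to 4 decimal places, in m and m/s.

phase 1: p=-0.2300, T=0.269, ωT=0.820665, cosh=1.356075, sinh=0.915936; start (x,ẋ)=(-0.082000, 0.251700) → end (x,ẋ)=(0.046266, 0.754886)
phase 2: p=0.0355, T=0.465, ωT=1.418622, cosh=2.186735, sinh=1.944688; start (x,ẋ)=(0.046266, 0.754886) → end (x,ẋ)=(0.540234, 1.714612)

x = 0.5402, ẋ = 1.7146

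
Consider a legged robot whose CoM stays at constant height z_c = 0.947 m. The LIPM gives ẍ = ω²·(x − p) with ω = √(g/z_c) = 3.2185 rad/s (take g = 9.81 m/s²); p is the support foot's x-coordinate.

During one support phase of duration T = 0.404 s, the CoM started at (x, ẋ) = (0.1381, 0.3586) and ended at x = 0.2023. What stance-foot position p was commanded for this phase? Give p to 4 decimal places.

ωT = 3.2185·0.404 = 1.300274; cosh(ωT) = 1.971380, sinh(ωT) = 1.698923
x(T) = p + (x₀−p)·cosh(ωT) + (ẋ₀/ω)·sinh(ωT) ⇒ p·(1 − cosh) = x(T) − x₀·cosh − (ẋ₀/ω)·sinh
numerator   = 0.2023 − (0.1381)·1.971380 − (0.3586/3.2185)·1.698923 = -0.259239
denominator = 1 − 1.971380 = -0.971380
p = -0.259239 / -0.971380 = 0.2669

p = 0.2669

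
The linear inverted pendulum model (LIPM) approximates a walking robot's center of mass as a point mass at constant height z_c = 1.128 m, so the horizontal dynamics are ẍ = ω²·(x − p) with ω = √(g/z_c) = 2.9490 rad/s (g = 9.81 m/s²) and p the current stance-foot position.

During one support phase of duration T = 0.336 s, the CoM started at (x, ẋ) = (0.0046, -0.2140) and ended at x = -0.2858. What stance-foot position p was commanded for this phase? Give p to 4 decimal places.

ωT = 2.9490·0.336 = 0.990864; cosh(ωT) = 1.532408, sinh(ωT) = 1.161152
x(T) = p + (x₀−p)·cosh(ωT) + (ẋ₀/ω)·sinh(ωT) ⇒ p·(1 − cosh) = x(T) − x₀·cosh − (ẋ₀/ω)·sinh
numerator   = -0.2858 − (0.0046)·1.532408 − (-0.2140/2.9490)·1.161152 = -0.208588
denominator = 1 − 1.532408 = -0.532408
p = -0.208588 / -0.532408 = 0.3918

p = 0.3918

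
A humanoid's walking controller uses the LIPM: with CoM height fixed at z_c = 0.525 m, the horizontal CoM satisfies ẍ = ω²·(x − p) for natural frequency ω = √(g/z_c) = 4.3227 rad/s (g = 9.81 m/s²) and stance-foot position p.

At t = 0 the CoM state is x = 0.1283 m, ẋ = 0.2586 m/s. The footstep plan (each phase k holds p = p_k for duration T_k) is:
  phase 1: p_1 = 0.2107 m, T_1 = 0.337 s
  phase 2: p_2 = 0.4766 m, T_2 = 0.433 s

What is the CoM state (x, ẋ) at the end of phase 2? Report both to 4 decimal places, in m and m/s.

x = -0.7254, ẋ = -4.9970

phase 1: p=0.2107, T=0.337, ωT=1.456750, cosh=2.262490, sinh=2.029498; start (x,ẋ)=(0.128300, 0.258600) → end (x,ẋ)=(0.145683, -0.137808)
phase 2: p=0.4766, T=0.433, ωT=1.871729, cosh=3.326691, sinh=3.172834; start (x,ẋ)=(0.145683, -0.137808) → end (x,ẋ)=(-0.725409, -4.997041)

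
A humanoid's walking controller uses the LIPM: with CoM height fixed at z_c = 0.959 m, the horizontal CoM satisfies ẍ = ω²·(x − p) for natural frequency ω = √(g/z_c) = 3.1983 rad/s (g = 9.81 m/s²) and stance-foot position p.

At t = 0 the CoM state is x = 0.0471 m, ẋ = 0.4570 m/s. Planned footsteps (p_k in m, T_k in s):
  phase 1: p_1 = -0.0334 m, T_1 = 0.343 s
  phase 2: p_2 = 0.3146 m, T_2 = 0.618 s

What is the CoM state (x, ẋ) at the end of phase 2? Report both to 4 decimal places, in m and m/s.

phase 1: p=-0.0334, T=0.343, ωT=1.097017, cosh=1.664542, sinh=1.330676; start (x,ẋ)=(0.047100, 0.457000) → end (x,ẋ)=(0.290734, 1.103296)
phase 2: p=0.3146, T=0.618, ωT=1.976549, cosh=3.678170, sinh=3.539624; start (x,ẋ)=(0.290734, 1.103296) → end (x,ẋ)=(1.447856, 3.787925)

x = 1.4479, ẋ = 3.7879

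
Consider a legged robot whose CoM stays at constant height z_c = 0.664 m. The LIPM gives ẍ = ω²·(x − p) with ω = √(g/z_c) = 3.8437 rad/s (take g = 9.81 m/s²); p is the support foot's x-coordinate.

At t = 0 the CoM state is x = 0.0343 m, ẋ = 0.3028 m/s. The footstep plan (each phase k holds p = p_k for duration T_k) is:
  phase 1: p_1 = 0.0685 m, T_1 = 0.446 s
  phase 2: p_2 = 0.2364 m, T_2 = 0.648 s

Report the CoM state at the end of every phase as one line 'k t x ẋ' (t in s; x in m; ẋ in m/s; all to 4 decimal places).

1 0.4460 0.1821 0.5148
2 1.0940 0.7092 1.8771

phase 1: p=0.0685, T=0.446, ωT=1.714290, cosh=2.866412, sinh=2.686321; start (x,ẋ)=(0.034300, 0.302800) → end (x,ẋ)=(0.182092, 0.514821)
phase 2: p=0.2364, T=0.648, ωT=2.490718, cosh=6.076392, sinh=5.993542; start (x,ẋ)=(0.182092, 0.514821) → end (x,ẋ)=(0.709173, 1.877146)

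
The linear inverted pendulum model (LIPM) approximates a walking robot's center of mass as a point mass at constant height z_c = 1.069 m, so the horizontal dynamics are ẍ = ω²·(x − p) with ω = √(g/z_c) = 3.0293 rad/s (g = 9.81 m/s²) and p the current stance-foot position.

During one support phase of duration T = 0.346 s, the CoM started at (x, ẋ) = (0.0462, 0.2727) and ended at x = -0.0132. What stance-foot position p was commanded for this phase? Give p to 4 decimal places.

ωT = 3.0293·0.346 = 1.048138; cosh(ωT) = 1.601462, sinh(ωT) = 1.250872
x(T) = p + (x₀−p)·cosh(ωT) + (ẋ₀/ω)·sinh(ωT) ⇒ p·(1 − cosh) = x(T) − x₀·cosh − (ẋ₀/ω)·sinh
numerator   = -0.0132 − (0.0462)·1.601462 − (0.2727/3.0293)·1.250872 = -0.199792
denominator = 1 − 1.601462 = -0.601462
p = -0.199792 / -0.601462 = 0.3322

p = 0.3322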